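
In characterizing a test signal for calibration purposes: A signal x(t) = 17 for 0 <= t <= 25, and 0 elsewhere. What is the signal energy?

Energy = integral of |x(t)|^2 dt over the signal duration
= 17^2 * 25 = 289 * 25 = 7225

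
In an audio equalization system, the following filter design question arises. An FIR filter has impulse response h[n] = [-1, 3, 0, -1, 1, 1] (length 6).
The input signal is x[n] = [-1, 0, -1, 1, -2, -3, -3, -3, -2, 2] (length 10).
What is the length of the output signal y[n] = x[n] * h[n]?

For linear convolution, the output length is:
len(y) = len(x) + len(h) - 1 = 10 + 6 - 1 = 15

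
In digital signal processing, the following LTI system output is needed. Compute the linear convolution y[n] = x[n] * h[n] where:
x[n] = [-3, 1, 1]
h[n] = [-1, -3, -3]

y[n] = sum_k x[k]*h[n-k]. Output length = len(x) + len(h) - 1 = 3 + 3 - 1 = 5.
y[0] = -3*-1 = 3
y[1] = 1*-1 + -3*-3 = 8
y[2] = 1*-1 + 1*-3 + -3*-3 = 5
y[3] = 1*-3 + 1*-3 = -6
y[4] = 1*-3 = -3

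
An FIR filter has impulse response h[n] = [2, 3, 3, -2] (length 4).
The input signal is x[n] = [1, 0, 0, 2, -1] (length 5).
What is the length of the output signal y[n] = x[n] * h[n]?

For linear convolution, the output length is:
len(y) = len(x) + len(h) - 1 = 5 + 4 - 1 = 8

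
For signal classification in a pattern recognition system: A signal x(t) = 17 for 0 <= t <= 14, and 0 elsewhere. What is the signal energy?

Energy = integral of |x(t)|^2 dt over the signal duration
= 17^2 * 14 = 289 * 14 = 4046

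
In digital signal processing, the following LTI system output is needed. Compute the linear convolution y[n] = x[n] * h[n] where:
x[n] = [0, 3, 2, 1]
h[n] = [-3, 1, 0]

y[n] = sum_k x[k]*h[n-k]. Output length = len(x) + len(h) - 1 = 4 + 3 - 1 = 6.
y[0] = 0*-3 = 0
y[1] = 3*-3 + 0*1 = -9
y[2] = 2*-3 + 3*1 + 0*0 = -3
y[3] = 1*-3 + 2*1 + 3*0 = -1
y[4] = 1*1 + 2*0 = 1
y[5] = 1*0 = 0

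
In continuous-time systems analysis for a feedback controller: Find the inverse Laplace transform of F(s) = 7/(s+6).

Standard pair: k/(s+a) <-> k*e^(-at)*u(t)
With k=7, a=6: f(t) = 7*e^(-6t)*u(t)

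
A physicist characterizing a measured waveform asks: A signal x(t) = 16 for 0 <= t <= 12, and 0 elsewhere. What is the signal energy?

Energy = integral of |x(t)|^2 dt over the signal duration
= 16^2 * 12 = 256 * 12 = 3072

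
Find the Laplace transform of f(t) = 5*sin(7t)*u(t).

Standard pair: sin(wt)*u(t) <-> w/(s^2+w^2)
With w = 7: L{5*sin(7t)*u(t)} = 35/(s^2+49)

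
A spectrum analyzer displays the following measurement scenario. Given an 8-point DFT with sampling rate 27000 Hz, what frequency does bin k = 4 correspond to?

The frequency of DFT bin k is: f_k = k * f_s / N
f_4 = 4 * 27000 / 8 = 13500 Hz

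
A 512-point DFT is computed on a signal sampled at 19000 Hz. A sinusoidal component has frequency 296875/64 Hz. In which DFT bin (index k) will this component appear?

DFT frequency resolution = f_s/N = 19000/512 = 2375/64 Hz
Bin index k = f_signal / resolution = 296875/64 / 2375/64 = 125
The signal frequency 296875/64 Hz falls in DFT bin k = 125.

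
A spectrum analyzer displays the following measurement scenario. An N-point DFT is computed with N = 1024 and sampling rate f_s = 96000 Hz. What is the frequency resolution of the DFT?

DFT frequency resolution = f_s / N
= 96000 / 1024 = 375/4 Hz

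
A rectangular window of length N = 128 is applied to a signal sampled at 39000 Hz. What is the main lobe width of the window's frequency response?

For a rectangular window of length N,
the main lobe width in frequency is 2*f_s/N.
= 2*39000/128 = 4875/8 Hz
This determines the minimum frequency separation for resolving two sinusoids.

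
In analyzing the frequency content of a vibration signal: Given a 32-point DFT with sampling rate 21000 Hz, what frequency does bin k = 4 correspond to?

The frequency of DFT bin k is: f_k = k * f_s / N
f_4 = 4 * 21000 / 32 = 2625 Hz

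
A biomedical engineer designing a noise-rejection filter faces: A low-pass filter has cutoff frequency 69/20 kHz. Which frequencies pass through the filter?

A low-pass filter passes all frequencies below the cutoff frequency 69/20 kHz and attenuates higher frequencies.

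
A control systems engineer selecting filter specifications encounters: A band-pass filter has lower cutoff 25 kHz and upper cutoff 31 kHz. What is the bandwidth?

Bandwidth = f_high - f_low
= 31 kHz - 25 kHz = 6 kHz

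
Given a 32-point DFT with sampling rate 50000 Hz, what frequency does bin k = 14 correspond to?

The frequency of DFT bin k is: f_k = k * f_s / N
f_14 = 14 * 50000 / 32 = 21875 Hz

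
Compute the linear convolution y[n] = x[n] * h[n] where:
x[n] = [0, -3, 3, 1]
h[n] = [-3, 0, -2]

y[n] = sum_k x[k]*h[n-k]. Output length = len(x) + len(h) - 1 = 4 + 3 - 1 = 6.
y[0] = 0*-3 = 0
y[1] = -3*-3 + 0*0 = 9
y[2] = 3*-3 + -3*0 + 0*-2 = -9
y[3] = 1*-3 + 3*0 + -3*-2 = 3
y[4] = 1*0 + 3*-2 = -6
y[5] = 1*-2 = -2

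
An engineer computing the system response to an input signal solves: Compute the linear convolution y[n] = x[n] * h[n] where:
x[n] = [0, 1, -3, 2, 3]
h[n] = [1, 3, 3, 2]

y[n] = sum_k x[k]*h[n-k]. Output length = len(x) + len(h) - 1 = 5 + 4 - 1 = 8.
y[0] = 0*1 = 0
y[1] = 1*1 + 0*3 = 1
y[2] = -3*1 + 1*3 + 0*3 = 0
y[3] = 2*1 + -3*3 + 1*3 + 0*2 = -4
y[4] = 3*1 + 2*3 + -3*3 + 1*2 = 2
y[5] = 3*3 + 2*3 + -3*2 = 9
y[6] = 3*3 + 2*2 = 13
y[7] = 3*2 = 6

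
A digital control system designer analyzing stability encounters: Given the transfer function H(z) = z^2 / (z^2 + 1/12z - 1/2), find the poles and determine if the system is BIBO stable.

Poles are roots of the denominator: z^2 + 1/12z - 1/2 = 0.
Quadratic formula: z = [-(1/12) +/- sqrt((1/12)^2 - 4*(-1/2))] / 2
Discriminant = 1/144 + 2 = 289/144; sqrt = 17/12.
z = (-1/12 +/- 17/12) / 2 => z = 2/3 or z = -3/4.
|p1| = 3/4, |p2| = 2/3.
For BIBO stability, all poles must lie inside the unit circle (|p| < 1).
System is STABLE since both |p| < 1.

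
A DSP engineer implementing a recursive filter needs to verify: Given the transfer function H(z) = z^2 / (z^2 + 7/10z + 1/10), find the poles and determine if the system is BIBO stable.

Poles are roots of the denominator: z^2 + 7/10z + 1/10 = 0.
Quadratic formula: z = [-(7/10) +/- sqrt((7/10)^2 - 4*(1/10))] / 2
Discriminant = 49/100 - 2/5 = 9/100; sqrt = 3/10.
z = (-7/10 +/- 3/10) / 2 => z = -1/5 or z = -1/2.
|p1| = 1/5, |p2| = 1/2.
For BIBO stability, all poles must lie inside the unit circle (|p| < 1).
System is STABLE since both |p| < 1.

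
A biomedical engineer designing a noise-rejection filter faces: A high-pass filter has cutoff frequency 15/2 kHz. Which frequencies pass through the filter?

A high-pass filter passes all frequencies above the cutoff frequency 15/2 kHz and attenuates lower frequencies.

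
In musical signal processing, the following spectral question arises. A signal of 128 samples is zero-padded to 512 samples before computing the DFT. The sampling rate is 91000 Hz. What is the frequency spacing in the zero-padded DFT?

Original DFT: N = 128, resolution = f_s/N = 91000/128 = 11375/16 Hz
Zero-padded DFT: N = 512, resolution = f_s/N = 91000/512 = 11375/64 Hz
Zero-padding interpolates the spectrum (finer frequency grid)
but does NOT improve the true spectral resolution (ability to resolve close frequencies).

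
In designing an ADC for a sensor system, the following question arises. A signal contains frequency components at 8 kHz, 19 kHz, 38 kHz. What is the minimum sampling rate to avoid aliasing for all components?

The highest frequency component is f_max = 38 kHz.
Nyquist rate = 2 * f_max = 2 * 38 kHz = 76 kHz.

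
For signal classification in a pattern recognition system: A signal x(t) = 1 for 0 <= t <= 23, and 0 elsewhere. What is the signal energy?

Energy = integral of |x(t)|^2 dt over the signal duration
= 1^2 * 23 = 1 * 23 = 23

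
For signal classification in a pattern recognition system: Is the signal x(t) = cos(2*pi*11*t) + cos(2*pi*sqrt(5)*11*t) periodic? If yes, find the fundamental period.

f1 = 11 Hz, f2 = 11*sqrt(5) Hz
Ratio f2/f1 = sqrt(5), which is irrational.
Since the frequency ratio is irrational, no common period exists.
The signal is not periodic.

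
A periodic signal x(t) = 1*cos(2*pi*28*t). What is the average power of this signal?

Average power of A*cos(wt) is A^2/2.
P = 1^2 / 2 = 1/2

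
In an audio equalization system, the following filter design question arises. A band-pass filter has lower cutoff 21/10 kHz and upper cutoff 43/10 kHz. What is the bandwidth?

Bandwidth = f_high - f_low
= 43/10 kHz - 21/10 kHz = 11/5 kHz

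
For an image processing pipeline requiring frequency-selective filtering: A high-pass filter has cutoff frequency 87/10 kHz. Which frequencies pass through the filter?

A high-pass filter passes all frequencies above the cutoff frequency 87/10 kHz and attenuates lower frequencies.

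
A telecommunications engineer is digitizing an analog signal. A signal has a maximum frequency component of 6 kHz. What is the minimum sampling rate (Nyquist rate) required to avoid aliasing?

By the Nyquist-Shannon sampling theorem,
the minimum sampling rate (Nyquist rate) must be at least 2 * f_max.
Nyquist rate = 2 * 6 kHz = 12 kHz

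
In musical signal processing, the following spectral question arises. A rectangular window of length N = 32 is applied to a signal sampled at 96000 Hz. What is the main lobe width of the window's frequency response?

For a rectangular window of length N,
the main lobe width in frequency is 2*f_s/N.
= 2*96000/32 = 6000 Hz
This determines the minimum frequency separation for resolving two sinusoids.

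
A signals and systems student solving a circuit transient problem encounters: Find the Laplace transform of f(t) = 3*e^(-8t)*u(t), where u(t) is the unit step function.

Standard Laplace transform pair:
e^(-at)*u(t) <-> 1/(s+a)
With a = 8: L{3*e^(-8t)*u(t)} = 3/(s+8), ROC: Re(s) > -8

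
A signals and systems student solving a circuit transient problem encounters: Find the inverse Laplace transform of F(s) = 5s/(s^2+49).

Standard pair: s/(s^2+w^2) <-> cos(wt)*u(t)
With k=5, w=7: f(t) = 5*cos(7t)*u(t)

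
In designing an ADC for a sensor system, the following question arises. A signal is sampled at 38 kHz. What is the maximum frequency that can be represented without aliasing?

The maximum frequency that can be represented without aliasing
is the Nyquist frequency: f_max = f_s / 2 = 38 kHz / 2 = 19 kHz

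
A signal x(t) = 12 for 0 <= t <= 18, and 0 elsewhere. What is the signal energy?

Energy = integral of |x(t)|^2 dt over the signal duration
= 12^2 * 18 = 144 * 18 = 2592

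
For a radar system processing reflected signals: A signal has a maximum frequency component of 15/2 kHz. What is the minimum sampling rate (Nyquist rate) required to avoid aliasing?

By the Nyquist-Shannon sampling theorem,
the minimum sampling rate (Nyquist rate) must be at least 2 * f_max.
Nyquist rate = 2 * 15/2 kHz = 15 kHz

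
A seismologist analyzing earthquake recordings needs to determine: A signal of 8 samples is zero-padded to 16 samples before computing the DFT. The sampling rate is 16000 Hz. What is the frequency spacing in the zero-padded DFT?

Original DFT: N = 8, resolution = f_s/N = 16000/8 = 2000 Hz
Zero-padded DFT: N = 16, resolution = f_s/N = 16000/16 = 1000 Hz
Zero-padding interpolates the spectrum (finer frequency grid)
but does NOT improve the true spectral resolution (ability to resolve close frequencies).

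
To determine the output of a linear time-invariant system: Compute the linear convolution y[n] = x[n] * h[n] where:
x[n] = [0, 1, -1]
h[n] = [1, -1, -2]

y[n] = sum_k x[k]*h[n-k]. Output length = len(x) + len(h) - 1 = 3 + 3 - 1 = 5.
y[0] = 0*1 = 0
y[1] = 1*1 + 0*-1 = 1
y[2] = -1*1 + 1*-1 + 0*-2 = -2
y[3] = -1*-1 + 1*-2 = -1
y[4] = -1*-2 = 2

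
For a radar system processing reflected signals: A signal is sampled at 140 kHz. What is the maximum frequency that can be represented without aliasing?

The maximum frequency that can be represented without aliasing
is the Nyquist frequency: f_max = f_s / 2 = 140 kHz / 2 = 70 kHz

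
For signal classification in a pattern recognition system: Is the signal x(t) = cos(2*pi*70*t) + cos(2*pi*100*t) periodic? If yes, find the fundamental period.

f1 = 70 Hz, f2 = 100 Hz
Period T1 = 1/70, T2 = 1/100
Ratio T1/T2 = 100/70, which is rational.
The signal is periodic with fundamental period T = 1/GCD(70,100) = 1/10 s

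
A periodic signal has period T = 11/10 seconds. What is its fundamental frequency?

The fundamental frequency is the reciprocal of the period.
f = 1/T = 1/(11/10) = 10/11 Hz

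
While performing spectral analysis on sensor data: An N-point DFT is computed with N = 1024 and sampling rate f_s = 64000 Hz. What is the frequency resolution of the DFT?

DFT frequency resolution = f_s / N
= 64000 / 1024 = 125/2 Hz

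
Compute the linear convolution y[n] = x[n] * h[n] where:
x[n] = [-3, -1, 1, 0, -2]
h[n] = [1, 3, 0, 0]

y[n] = sum_k x[k]*h[n-k]. Output length = len(x) + len(h) - 1 = 5 + 4 - 1 = 8.
y[0] = -3*1 = -3
y[1] = -1*1 + -3*3 = -10
y[2] = 1*1 + -1*3 + -3*0 = -2
y[3] = 0*1 + 1*3 + -1*0 + -3*0 = 3
y[4] = -2*1 + 0*3 + 1*0 + -1*0 = -2
y[5] = -2*3 + 0*0 + 1*0 = -6
y[6] = -2*0 + 0*0 = 0
y[7] = -2*0 = 0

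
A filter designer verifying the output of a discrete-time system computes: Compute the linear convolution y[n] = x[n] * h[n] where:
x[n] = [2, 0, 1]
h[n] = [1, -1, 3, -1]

y[n] = sum_k x[k]*h[n-k]. Output length = len(x) + len(h) - 1 = 3 + 4 - 1 = 6.
y[0] = 2*1 = 2
y[1] = 0*1 + 2*-1 = -2
y[2] = 1*1 + 0*-1 + 2*3 = 7
y[3] = 1*-1 + 0*3 + 2*-1 = -3
y[4] = 1*3 + 0*-1 = 3
y[5] = 1*-1 = -1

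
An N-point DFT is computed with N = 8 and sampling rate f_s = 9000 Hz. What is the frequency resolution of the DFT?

DFT frequency resolution = f_s / N
= 9000 / 8 = 1125 Hz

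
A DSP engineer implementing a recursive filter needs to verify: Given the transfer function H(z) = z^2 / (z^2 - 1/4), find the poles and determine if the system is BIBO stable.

Poles are roots of the denominator: z^2 - 1/4 = 0.
Quadratic formula: z = [-(0) +/- sqrt((0)^2 - 4*(-1/4))] / 2
Discriminant = 0 + 1 = 1; sqrt = 1.
z = (0 +/- 1) / 2 => z = 1/2 or z = -1/2.
|p1| = 1/2, |p2| = 1/2.
For BIBO stability, all poles must lie inside the unit circle (|p| < 1).
System is STABLE since both |p| < 1.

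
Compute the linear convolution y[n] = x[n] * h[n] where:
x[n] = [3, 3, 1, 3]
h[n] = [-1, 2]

y[n] = sum_k x[k]*h[n-k]. Output length = len(x) + len(h) - 1 = 4 + 2 - 1 = 5.
y[0] = 3*-1 = -3
y[1] = 3*-1 + 3*2 = 3
y[2] = 1*-1 + 3*2 = 5
y[3] = 3*-1 + 1*2 = -1
y[4] = 3*2 = 6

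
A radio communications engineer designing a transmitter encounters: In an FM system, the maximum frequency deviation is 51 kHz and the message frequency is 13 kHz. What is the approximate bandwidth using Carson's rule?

Carson's rule: BW = 2*(delta_f + f_m)
= 2*(51 + 13) kHz = 128 kHz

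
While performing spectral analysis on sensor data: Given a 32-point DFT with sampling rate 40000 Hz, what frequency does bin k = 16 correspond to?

The frequency of DFT bin k is: f_k = k * f_s / N
f_16 = 16 * 40000 / 32 = 20000 Hz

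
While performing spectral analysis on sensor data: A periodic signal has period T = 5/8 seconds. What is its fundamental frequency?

The fundamental frequency is the reciprocal of the period.
f = 1/T = 1/(5/8) = 8/5 Hz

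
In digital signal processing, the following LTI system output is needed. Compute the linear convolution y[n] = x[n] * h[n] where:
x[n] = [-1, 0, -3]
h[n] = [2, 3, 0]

y[n] = sum_k x[k]*h[n-k]. Output length = len(x) + len(h) - 1 = 3 + 3 - 1 = 5.
y[0] = -1*2 = -2
y[1] = 0*2 + -1*3 = -3
y[2] = -3*2 + 0*3 + -1*0 = -6
y[3] = -3*3 + 0*0 = -9
y[4] = -3*0 = 0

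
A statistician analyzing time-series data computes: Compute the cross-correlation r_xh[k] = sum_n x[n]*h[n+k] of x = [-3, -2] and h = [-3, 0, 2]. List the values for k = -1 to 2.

Both sequences indexed from 0 and zero outside their support.
Lags with overlap: k = -1 to 2.
  r_xh[-1] = x[1]*h[0] = 6
  r_xh[0] = x[0]*h[0] + x[1]*h[1] = 9
  r_xh[1] = x[0]*h[1] + x[1]*h[2] = -4
  r_xh[2] = x[0]*h[2] = -6
r_xh = [6, 9, -4, -6] (for k = -1, ..., 2)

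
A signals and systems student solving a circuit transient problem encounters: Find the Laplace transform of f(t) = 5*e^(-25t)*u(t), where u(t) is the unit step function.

Standard Laplace transform pair:
e^(-at)*u(t) <-> 1/(s+a)
With a = 25: L{5*e^(-25t)*u(t)} = 5/(s+25), ROC: Re(s) > -25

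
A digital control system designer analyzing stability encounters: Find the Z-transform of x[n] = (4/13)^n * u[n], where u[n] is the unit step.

The Z-transform of a^n * u[n] is z/(z-a) for |z| > |a|.
Here a = 4/13, so X(z) = z/(z - (4/13)) = 13z/(13z - 4)
ROC: |z| > 4/13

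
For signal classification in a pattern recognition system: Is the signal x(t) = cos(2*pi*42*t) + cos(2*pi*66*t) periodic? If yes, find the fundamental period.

f1 = 42 Hz, f2 = 66 Hz
Period T1 = 1/42, T2 = 1/66
Ratio T1/T2 = 66/42, which is rational.
The signal is periodic with fundamental period T = 1/GCD(42,66) = 1/6 s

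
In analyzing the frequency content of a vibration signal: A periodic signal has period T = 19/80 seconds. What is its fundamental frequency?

The fundamental frequency is the reciprocal of the period.
f = 1/T = 1/(19/80) = 80/19 Hz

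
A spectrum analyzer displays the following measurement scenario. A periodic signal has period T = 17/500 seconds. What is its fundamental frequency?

The fundamental frequency is the reciprocal of the period.
f = 1/T = 1/(17/500) = 500/17 Hz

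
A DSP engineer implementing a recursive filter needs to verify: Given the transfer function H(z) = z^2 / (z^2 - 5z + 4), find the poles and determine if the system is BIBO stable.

Poles are roots of the denominator: z^2 - 5z + 4 = 0.
Quadratic formula: z = [-(-5) +/- sqrt((-5)^2 - 4*(4))] / 2
Discriminant = 25 - 16 = 9; sqrt = 3.
z = (5 +/- 3) / 2 => z = 4 or z = 1.
|p1| = 1, |p2| = 4.
For BIBO stability, all poles must lie inside the unit circle (|p| < 1).
System is UNSTABLE since at least one |p| >= 1.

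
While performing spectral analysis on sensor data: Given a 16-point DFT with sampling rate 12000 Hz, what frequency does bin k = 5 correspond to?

The frequency of DFT bin k is: f_k = k * f_s / N
f_5 = 5 * 12000 / 16 = 3750 Hz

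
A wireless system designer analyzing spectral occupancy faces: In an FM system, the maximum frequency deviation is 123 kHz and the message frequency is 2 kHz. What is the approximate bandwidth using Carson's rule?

Carson's rule: BW = 2*(delta_f + f_m)
= 2*(123 + 2) kHz = 250 kHz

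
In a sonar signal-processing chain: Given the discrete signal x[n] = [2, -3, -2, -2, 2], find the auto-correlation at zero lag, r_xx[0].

The auto-correlation at zero lag r_xx[0] equals the signal energy.
r_xx[0] = sum of x[n]^2 = 2^2 + (-3)^2 + (-2)^2 + (-2)^2 + 2^2
= 4 + 9 + 4 + 4 + 4 = 25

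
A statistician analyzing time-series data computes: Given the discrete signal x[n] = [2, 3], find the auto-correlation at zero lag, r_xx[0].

The auto-correlation at zero lag r_xx[0] equals the signal energy.
r_xx[0] = sum of x[n]^2 = 2^2 + 3^2
= 4 + 9 = 13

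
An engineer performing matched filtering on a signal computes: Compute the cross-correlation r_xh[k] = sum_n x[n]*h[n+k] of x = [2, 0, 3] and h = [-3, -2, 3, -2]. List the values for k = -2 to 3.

Both sequences indexed from 0 and zero outside their support.
Lags with overlap: k = -2 to 3.
  r_xh[-2] = x[2]*h[0] = -9
  r_xh[-1] = x[1]*h[0] + x[2]*h[1] = -6
  r_xh[0] = x[0]*h[0] + x[1]*h[1] + x[2]*h[2] = 3
  r_xh[1] = x[0]*h[1] + x[1]*h[2] + x[2]*h[3] = -10
  r_xh[2] = x[0]*h[2] + x[1]*h[3] = 6
  r_xh[3] = x[0]*h[3] = -4
r_xh = [-9, -6, 3, -10, 6, -4] (for k = -2, ..., 3)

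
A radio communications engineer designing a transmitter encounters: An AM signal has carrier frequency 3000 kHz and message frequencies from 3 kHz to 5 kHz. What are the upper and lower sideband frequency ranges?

Upper sideband (USB) = fc + [fm_low, fm_high] = 3000 + [3, 5] = [3003, 3005] kHz
Lower sideband (LSB) = fc - [fm_high, fm_low] = 3000 - [5, 3] = [2995, 2997] kHz
Total occupied spectrum: 2995 kHz to 3005 kHz (plus carrier at 3000 kHz)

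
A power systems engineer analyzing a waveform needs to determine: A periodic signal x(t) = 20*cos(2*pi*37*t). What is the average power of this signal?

Average power of A*cos(wt) is A^2/2.
P = 20^2 / 2 = 400/2 = 200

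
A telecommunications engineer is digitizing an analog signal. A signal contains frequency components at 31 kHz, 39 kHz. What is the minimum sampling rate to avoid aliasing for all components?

The highest frequency component is f_max = 39 kHz.
Nyquist rate = 2 * f_max = 2 * 39 kHz = 78 kHz.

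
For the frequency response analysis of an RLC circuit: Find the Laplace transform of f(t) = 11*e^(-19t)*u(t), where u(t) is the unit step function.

Standard Laplace transform pair:
e^(-at)*u(t) <-> 1/(s+a)
With a = 19: L{11*e^(-19t)*u(t)} = 11/(s+19), ROC: Re(s) > -19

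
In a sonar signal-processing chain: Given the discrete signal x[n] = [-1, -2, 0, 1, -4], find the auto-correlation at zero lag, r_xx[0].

The auto-correlation at zero lag r_xx[0] equals the signal energy.
r_xx[0] = sum of x[n]^2 = (-1)^2 + (-2)^2 + 0^2 + 1^2 + (-4)^2
= 1 + 4 + 0 + 1 + 16 = 22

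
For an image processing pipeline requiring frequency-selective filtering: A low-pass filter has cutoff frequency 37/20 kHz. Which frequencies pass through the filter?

A low-pass filter passes all frequencies below the cutoff frequency 37/20 kHz and attenuates higher frequencies.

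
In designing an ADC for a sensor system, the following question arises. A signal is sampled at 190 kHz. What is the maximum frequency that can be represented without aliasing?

The maximum frequency that can be represented without aliasing
is the Nyquist frequency: f_max = f_s / 2 = 190 kHz / 2 = 95 kHz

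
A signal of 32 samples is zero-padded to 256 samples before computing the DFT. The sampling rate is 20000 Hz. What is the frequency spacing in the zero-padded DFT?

Original DFT: N = 32, resolution = f_s/N = 20000/32 = 625 Hz
Zero-padded DFT: N = 256, resolution = f_s/N = 20000/256 = 625/8 Hz
Zero-padding interpolates the spectrum (finer frequency grid)
but does NOT improve the true spectral resolution (ability to resolve close frequencies).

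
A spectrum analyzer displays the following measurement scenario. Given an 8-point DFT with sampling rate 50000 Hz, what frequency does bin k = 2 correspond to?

The frequency of DFT bin k is: f_k = k * f_s / N
f_2 = 2 * 50000 / 8 = 12500 Hz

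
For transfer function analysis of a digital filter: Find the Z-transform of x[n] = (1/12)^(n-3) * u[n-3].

Time-shifting property: if X(z) = Z{x[n]}, then Z{x[n-d]} = z^(-d) * X(z)
X(z) = z/(z - 1/12) for x[n] = (1/12)^n * u[n]
Z{x[n-3]} = z^(-3) * z/(z - 1/12) = z^(-2)/(z - 1/12)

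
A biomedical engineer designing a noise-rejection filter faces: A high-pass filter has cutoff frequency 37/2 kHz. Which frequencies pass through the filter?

A high-pass filter passes all frequencies above the cutoff frequency 37/2 kHz and attenuates lower frequencies.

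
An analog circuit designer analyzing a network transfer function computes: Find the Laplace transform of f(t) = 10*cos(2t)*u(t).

Standard pair: cos(wt)*u(t) <-> s/(s^2+w^2)
With w = 2: L{10*cos(2t)*u(t)} = 10s/(s^2+4)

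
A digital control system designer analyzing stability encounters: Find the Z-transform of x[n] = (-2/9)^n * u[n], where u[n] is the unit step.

The Z-transform of a^n * u[n] is z/(z-a) for |z| > |a|.
Here a = -2/9, so X(z) = z/(z - (-2/9)) = 9z/(9z + 2)
ROC: |z| > 2/9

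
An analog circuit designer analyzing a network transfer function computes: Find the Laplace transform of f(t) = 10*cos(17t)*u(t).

Standard pair: cos(wt)*u(t) <-> s/(s^2+w^2)
With w = 17: L{10*cos(17t)*u(t)} = 10s/(s^2+289)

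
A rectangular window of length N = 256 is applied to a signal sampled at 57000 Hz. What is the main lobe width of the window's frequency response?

For a rectangular window of length N,
the main lobe width in frequency is 2*f_s/N.
= 2*57000/256 = 7125/16 Hz
This determines the minimum frequency separation for resolving two sinusoids.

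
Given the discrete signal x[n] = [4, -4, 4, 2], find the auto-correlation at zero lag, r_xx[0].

The auto-correlation at zero lag r_xx[0] equals the signal energy.
r_xx[0] = sum of x[n]^2 = 4^2 + (-4)^2 + 4^2 + 2^2
= 16 + 16 + 16 + 4 = 52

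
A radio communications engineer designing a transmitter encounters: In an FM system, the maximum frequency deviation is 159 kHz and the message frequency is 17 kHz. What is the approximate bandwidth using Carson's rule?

Carson's rule: BW = 2*(delta_f + f_m)
= 2*(159 + 17) kHz = 352 kHz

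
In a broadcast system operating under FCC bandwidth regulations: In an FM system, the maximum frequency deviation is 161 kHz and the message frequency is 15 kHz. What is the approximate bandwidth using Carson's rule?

Carson's rule: BW = 2*(delta_f + f_m)
= 2*(161 + 15) kHz = 352 kHz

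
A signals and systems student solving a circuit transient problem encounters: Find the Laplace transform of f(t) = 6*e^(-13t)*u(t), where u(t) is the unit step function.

Standard Laplace transform pair:
e^(-at)*u(t) <-> 1/(s+a)
With a = 13: L{6*e^(-13t)*u(t)} = 6/(s+13), ROC: Re(s) > -13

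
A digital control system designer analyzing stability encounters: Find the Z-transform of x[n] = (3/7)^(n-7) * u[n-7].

Time-shifting property: if X(z) = Z{x[n]}, then Z{x[n-d]} = z^(-d) * X(z)
X(z) = z/(z - 3/7) for x[n] = (3/7)^n * u[n]
Z{x[n-7]} = z^(-7) * z/(z - 3/7) = z^(-6)/(z - 3/7)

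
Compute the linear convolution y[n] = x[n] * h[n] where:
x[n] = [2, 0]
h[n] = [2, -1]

y[n] = sum_k x[k]*h[n-k]. Output length = len(x) + len(h) - 1 = 2 + 2 - 1 = 3.
y[0] = 2*2 = 4
y[1] = 0*2 + 2*-1 = -2
y[2] = 0*-1 = 0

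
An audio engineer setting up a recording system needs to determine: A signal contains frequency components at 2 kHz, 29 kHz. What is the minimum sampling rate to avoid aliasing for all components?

The highest frequency component is f_max = 29 kHz.
Nyquist rate = 2 * f_max = 2 * 29 kHz = 58 kHz.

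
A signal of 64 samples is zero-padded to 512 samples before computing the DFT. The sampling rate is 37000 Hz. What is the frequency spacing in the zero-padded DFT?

Original DFT: N = 64, resolution = f_s/N = 37000/64 = 4625/8 Hz
Zero-padded DFT: N = 512, resolution = f_s/N = 37000/512 = 4625/64 Hz
Zero-padding interpolates the spectrum (finer frequency grid)
but does NOT improve the true spectral resolution (ability to resolve close frequencies).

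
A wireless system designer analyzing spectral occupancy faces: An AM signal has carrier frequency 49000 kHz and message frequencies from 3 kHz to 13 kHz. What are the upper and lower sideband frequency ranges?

Upper sideband (USB) = fc + [fm_low, fm_high] = 49000 + [3, 13] = [49003, 49013] kHz
Lower sideband (LSB) = fc - [fm_high, fm_low] = 49000 - [13, 3] = [48987, 48997] kHz
Total occupied spectrum: 48987 kHz to 49013 kHz (plus carrier at 49000 kHz)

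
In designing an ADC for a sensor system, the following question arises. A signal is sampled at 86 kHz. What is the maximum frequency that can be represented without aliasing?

The maximum frequency that can be represented without aliasing
is the Nyquist frequency: f_max = f_s / 2 = 86 kHz / 2 = 43 kHz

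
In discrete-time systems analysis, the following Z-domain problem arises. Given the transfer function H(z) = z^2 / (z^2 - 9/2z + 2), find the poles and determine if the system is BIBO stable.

Poles are roots of the denominator: z^2 - 9/2z + 2 = 0.
Quadratic formula: z = [-(-9/2) +/- sqrt((-9/2)^2 - 4*(2))] / 2
Discriminant = 81/4 - 8 = 49/4; sqrt = 7/2.
z = (9/2 +/- 7/2) / 2 => z = 4 or z = 1/2.
|p1| = 4, |p2| = 1/2.
For BIBO stability, all poles must lie inside the unit circle (|p| < 1).
System is UNSTABLE since at least one |p| >= 1.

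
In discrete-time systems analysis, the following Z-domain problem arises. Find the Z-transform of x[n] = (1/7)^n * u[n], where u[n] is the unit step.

The Z-transform of a^n * u[n] is z/(z-a) for |z| > |a|.
Here a = 1/7, so X(z) = z/(z - (1/7)) = 7z/(7z - 1)
ROC: |z| > 1/7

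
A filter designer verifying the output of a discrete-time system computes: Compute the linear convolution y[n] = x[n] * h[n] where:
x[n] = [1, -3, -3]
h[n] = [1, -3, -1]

y[n] = sum_k x[k]*h[n-k]. Output length = len(x) + len(h) - 1 = 3 + 3 - 1 = 5.
y[0] = 1*1 = 1
y[1] = -3*1 + 1*-3 = -6
y[2] = -3*1 + -3*-3 + 1*-1 = 5
y[3] = -3*-3 + -3*-1 = 12
y[4] = -3*-1 = 3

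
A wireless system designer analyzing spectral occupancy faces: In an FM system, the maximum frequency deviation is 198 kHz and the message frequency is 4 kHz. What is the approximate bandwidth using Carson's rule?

Carson's rule: BW = 2*(delta_f + f_m)
= 2*(198 + 4) kHz = 404 kHz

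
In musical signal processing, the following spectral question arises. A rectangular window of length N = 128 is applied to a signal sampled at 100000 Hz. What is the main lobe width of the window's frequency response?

For a rectangular window of length N,
the main lobe width in frequency is 2*f_s/N.
= 2*100000/128 = 3125/2 Hz
This determines the minimum frequency separation for resolving two sinusoids.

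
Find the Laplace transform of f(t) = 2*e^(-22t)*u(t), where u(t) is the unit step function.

Standard Laplace transform pair:
e^(-at)*u(t) <-> 1/(s+a)
With a = 22: L{2*e^(-22t)*u(t)} = 2/(s+22), ROC: Re(s) > -22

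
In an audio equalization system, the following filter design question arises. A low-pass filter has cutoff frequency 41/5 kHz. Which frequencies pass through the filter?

A low-pass filter passes all frequencies below the cutoff frequency 41/5 kHz and attenuates higher frequencies.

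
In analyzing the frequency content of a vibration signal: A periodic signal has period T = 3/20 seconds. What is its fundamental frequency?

The fundamental frequency is the reciprocal of the period.
f = 1/T = 1/(3/20) = 20/3 Hz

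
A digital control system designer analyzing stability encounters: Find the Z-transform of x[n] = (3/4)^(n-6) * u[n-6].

Time-shifting property: if X(z) = Z{x[n]}, then Z{x[n-d]} = z^(-d) * X(z)
X(z) = z/(z - 3/4) for x[n] = (3/4)^n * u[n]
Z{x[n-6]} = z^(-6) * z/(z - 3/4) = z^(-5)/(z - 3/4)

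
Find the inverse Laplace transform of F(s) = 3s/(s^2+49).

Standard pair: s/(s^2+w^2) <-> cos(wt)*u(t)
With k=3, w=7: f(t) = 3*cos(7t)*u(t)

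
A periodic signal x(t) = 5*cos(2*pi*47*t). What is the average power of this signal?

Average power of A*cos(wt) is A^2/2.
P = 5^2 / 2 = 25/2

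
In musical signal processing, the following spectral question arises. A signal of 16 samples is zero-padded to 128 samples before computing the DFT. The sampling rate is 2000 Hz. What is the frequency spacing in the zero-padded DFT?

Original DFT: N = 16, resolution = f_s/N = 2000/16 = 125 Hz
Zero-padded DFT: N = 128, resolution = f_s/N = 2000/128 = 125/8 Hz
Zero-padding interpolates the spectrum (finer frequency grid)
but does NOT improve the true spectral resolution (ability to resolve close frequencies).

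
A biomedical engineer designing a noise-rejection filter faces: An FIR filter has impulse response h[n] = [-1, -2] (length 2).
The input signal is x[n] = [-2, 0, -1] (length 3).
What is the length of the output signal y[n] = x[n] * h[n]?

For linear convolution, the output length is:
len(y) = len(x) + len(h) - 1 = 3 + 2 - 1 = 4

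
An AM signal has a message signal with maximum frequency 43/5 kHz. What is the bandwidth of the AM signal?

In AM (double-sideband), the bandwidth is twice the message frequency.
BW = 2 * f_m = 2 * 43/5 kHz = 86/5 kHz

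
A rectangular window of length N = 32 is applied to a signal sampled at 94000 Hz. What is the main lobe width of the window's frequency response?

For a rectangular window of length N,
the main lobe width in frequency is 2*f_s/N.
= 2*94000/32 = 5875 Hz
This determines the minimum frequency separation for resolving two sinusoids.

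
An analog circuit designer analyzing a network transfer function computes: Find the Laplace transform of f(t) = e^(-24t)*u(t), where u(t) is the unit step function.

Standard Laplace transform pair:
e^(-at)*u(t) <-> 1/(s+a)
With a = 24: L{e^(-24t)*u(t)} = 1/(s+24), ROC: Re(s) > -24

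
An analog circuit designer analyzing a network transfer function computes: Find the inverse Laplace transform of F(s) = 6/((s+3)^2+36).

Standard pair: w/((s+a)^2+w^2) <-> e^(-at)*sin(wt)*u(t)
With a=3, w=6: f(t) = e^(-3t)*sin(6t)*u(t)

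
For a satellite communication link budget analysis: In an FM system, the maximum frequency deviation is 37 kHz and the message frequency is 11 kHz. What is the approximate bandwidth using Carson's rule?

Carson's rule: BW = 2*(delta_f + f_m)
= 2*(37 + 11) kHz = 96 kHz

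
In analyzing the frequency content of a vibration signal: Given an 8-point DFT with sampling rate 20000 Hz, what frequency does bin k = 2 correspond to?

The frequency of DFT bin k is: f_k = k * f_s / N
f_2 = 2 * 20000 / 8 = 5000 Hz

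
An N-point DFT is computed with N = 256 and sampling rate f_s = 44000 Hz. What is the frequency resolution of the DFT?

DFT frequency resolution = f_s / N
= 44000 / 256 = 1375/8 Hz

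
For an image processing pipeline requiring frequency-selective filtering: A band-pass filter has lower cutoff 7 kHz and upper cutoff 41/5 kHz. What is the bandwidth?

Bandwidth = f_high - f_low
= 41/5 kHz - 7 kHz = 6/5 kHz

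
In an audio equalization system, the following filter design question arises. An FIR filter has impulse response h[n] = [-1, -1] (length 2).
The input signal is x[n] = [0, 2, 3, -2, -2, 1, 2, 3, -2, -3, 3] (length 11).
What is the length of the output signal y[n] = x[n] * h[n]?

For linear convolution, the output length is:
len(y) = len(x) + len(h) - 1 = 11 + 2 - 1 = 12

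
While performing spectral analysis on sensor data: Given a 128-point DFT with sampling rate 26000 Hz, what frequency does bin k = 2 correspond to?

The frequency of DFT bin k is: f_k = k * f_s / N
f_2 = 2 * 26000 / 128 = 1625/4 Hz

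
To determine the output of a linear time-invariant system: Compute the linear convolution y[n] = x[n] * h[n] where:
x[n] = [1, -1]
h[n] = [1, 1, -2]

y[n] = sum_k x[k]*h[n-k]. Output length = len(x) + len(h) - 1 = 2 + 3 - 1 = 4.
y[0] = 1*1 = 1
y[1] = -1*1 + 1*1 = 0
y[2] = -1*1 + 1*-2 = -3
y[3] = -1*-2 = 2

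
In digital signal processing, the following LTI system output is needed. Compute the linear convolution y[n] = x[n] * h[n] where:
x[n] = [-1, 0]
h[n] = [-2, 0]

y[n] = sum_k x[k]*h[n-k]. Output length = len(x) + len(h) - 1 = 2 + 2 - 1 = 3.
y[0] = -1*-2 = 2
y[1] = 0*-2 + -1*0 = 0
y[2] = 0*0 = 0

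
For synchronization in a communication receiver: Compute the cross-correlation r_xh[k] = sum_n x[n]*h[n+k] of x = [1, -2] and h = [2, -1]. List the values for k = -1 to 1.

Both sequences indexed from 0 and zero outside their support.
Lags with overlap: k = -1 to 1.
  r_xh[-1] = x[1]*h[0] = -4
  r_xh[0] = x[0]*h[0] + x[1]*h[1] = 4
  r_xh[1] = x[0]*h[1] = -1
r_xh = [-4, 4, -1] (for k = -1, ..., 1)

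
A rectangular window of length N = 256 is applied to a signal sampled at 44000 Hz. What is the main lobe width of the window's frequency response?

For a rectangular window of length N,
the main lobe width in frequency is 2*f_s/N.
= 2*44000/256 = 1375/4 Hz
This determines the minimum frequency separation for resolving two sinusoids.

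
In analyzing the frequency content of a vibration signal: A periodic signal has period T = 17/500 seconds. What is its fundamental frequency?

The fundamental frequency is the reciprocal of the period.
f = 1/T = 1/(17/500) = 500/17 Hz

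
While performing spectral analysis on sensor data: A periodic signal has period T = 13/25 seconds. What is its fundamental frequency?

The fundamental frequency is the reciprocal of the period.
f = 1/T = 1/(13/25) = 25/13 Hz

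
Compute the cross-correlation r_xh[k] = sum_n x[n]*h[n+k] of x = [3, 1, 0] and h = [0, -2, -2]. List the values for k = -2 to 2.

Both sequences indexed from 0 and zero outside their support.
Lags with overlap: k = -2 to 2.
  r_xh[-2] = x[2]*h[0] = 0
  r_xh[-1] = x[1]*h[0] + x[2]*h[1] = 0
  r_xh[0] = x[0]*h[0] + x[1]*h[1] + x[2]*h[2] = -2
  r_xh[1] = x[0]*h[1] + x[1]*h[2] = -8
  r_xh[2] = x[0]*h[2] = -6
r_xh = [0, 0, -2, -8, -6] (for k = -2, ..., 2)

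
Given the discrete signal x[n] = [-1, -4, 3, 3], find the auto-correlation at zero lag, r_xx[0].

The auto-correlation at zero lag r_xx[0] equals the signal energy.
r_xx[0] = sum of x[n]^2 = (-1)^2 + (-4)^2 + 3^2 + 3^2
= 1 + 16 + 9 + 9 = 35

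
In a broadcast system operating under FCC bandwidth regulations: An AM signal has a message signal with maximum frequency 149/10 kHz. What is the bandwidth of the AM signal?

In AM (double-sideband), the bandwidth is twice the message frequency.
BW = 2 * f_m = 2 * 149/10 kHz = 149/5 kHz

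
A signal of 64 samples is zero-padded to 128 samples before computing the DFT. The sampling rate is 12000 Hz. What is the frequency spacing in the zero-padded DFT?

Original DFT: N = 64, resolution = f_s/N = 12000/64 = 375/2 Hz
Zero-padded DFT: N = 128, resolution = f_s/N = 12000/128 = 375/4 Hz
Zero-padding interpolates the spectrum (finer frequency grid)
but does NOT improve the true spectral resolution (ability to resolve close frequencies).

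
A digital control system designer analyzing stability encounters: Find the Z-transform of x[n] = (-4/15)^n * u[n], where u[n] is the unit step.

The Z-transform of a^n * u[n] is z/(z-a) for |z| > |a|.
Here a = -4/15, so X(z) = z/(z - (-4/15)) = 15z/(15z + 4)
ROC: |z| > 4/15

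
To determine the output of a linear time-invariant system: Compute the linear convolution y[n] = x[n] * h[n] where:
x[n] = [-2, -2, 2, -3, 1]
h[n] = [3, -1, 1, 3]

y[n] = sum_k x[k]*h[n-k]. Output length = len(x) + len(h) - 1 = 5 + 4 - 1 = 8.
y[0] = -2*3 = -6
y[1] = -2*3 + -2*-1 = -4
y[2] = 2*3 + -2*-1 + -2*1 = 6
y[3] = -3*3 + 2*-1 + -2*1 + -2*3 = -19
y[4] = 1*3 + -3*-1 + 2*1 + -2*3 = 2
y[5] = 1*-1 + -3*1 + 2*3 = 2
y[6] = 1*1 + -3*3 = -8
y[7] = 1*3 = 3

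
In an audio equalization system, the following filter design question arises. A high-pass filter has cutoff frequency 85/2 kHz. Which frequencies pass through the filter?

A high-pass filter passes all frequencies above the cutoff frequency 85/2 kHz and attenuates lower frequencies.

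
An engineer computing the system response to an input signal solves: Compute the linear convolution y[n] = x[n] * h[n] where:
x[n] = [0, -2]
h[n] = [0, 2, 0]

y[n] = sum_k x[k]*h[n-k]. Output length = len(x) + len(h) - 1 = 2 + 3 - 1 = 4.
y[0] = 0*0 = 0
y[1] = -2*0 + 0*2 = 0
y[2] = -2*2 + 0*0 = -4
y[3] = -2*0 = 0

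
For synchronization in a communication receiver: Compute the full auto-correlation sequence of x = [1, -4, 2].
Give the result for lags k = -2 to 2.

r_xx[k] = sum_m x[m]*x[m+k], indexed from 0, for k = -2 to 2:
  r_xx[-2] = x[2]*x[0] = 2
  r_xx[-1] = x[1]*x[0] + x[2]*x[1] = -12
  r_xx[0] = x[0]*x[0] + x[1]*x[1] + x[2]*x[2] = 21
  r_xx[1] = x[0]*x[1] + x[1]*x[2] = -12
  r_xx[2] = x[0]*x[2] = 2
r_xx = [2, -12, 21, -12, 2]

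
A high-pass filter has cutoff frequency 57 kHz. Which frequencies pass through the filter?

A high-pass filter passes all frequencies above the cutoff frequency 57 kHz and attenuates lower frequencies.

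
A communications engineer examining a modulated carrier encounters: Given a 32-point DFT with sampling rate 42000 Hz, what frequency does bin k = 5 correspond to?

The frequency of DFT bin k is: f_k = k * f_s / N
f_5 = 5 * 42000 / 32 = 13125/2 Hz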